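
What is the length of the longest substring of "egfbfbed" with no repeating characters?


Input: "egfbfbed"
Sliding window (track last position of each char):
  Position 0 ('e'): window [0,0] length 1 -- new best
  Position 1 ('g'): window [0,1] length 2 -- new best
  Position 2 ('f'): window [0,2] length 3 -- new best
  Position 3 ('b'): window [0,3] length 4 -- new best
  Position 4 ('f'): repeat (last at 2), move window start to 3
  Position 4 ('f'): window [3,4] length 2
  Position 5 ('b'): repeat (last at 3), move window start to 4
  Position 5 ('b'): window [4,5] length 2
  Position 6 ('e'): window [4,6] length 3
  Position 7 ('d'): window [4,7] length 4
Longest substring with no repeats: "egfb" with length 4

4


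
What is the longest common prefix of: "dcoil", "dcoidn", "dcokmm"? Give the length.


Words: dcoil, dcoidn, dcokmm
  Position 0: all 'd' => match
  Position 1: all 'c' => match
  Position 2: all 'o' => match
  Position 3: ('i', 'i', 'k') => mismatch, stop
LCP = "dco" (length 3)

3


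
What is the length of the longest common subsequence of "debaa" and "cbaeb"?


LCS of "debaa" and "cbaeb"
DP table:
           c    b    a    e    b
      0    0    0    0    0    0
  d   0    0    0    0    0    0
  e   0    0    0    0    1    1
  b   0    0    1    1    1    2
  a   0    0    1    2    2    2
  a   0    0    1    2    2    2
LCS length = dp[5][5] = 2

2


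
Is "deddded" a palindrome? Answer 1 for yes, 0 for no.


Input: deddded
Reversed: deddded
  Compare pos 0 ('d') with pos 6 ('d'): match
  Compare pos 1 ('e') with pos 5 ('e'): match
  Compare pos 2 ('d') with pos 4 ('d'): match
Result: palindrome

1


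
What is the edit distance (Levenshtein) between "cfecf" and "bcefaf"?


Computing edit distance: "cfecf" -> "bcefaf"
DP table:
           b    c    e    f    a    f
      0    1    2    3    4    5    6
  c   1    1    1    2    3    4    5
  f   2    2    2    2    2    3    4
  e   3    3    3    2    3    3    4
  c   4    4    3    3    3    4    4
  f   5    5    4    4    3    4    4
Edit distance = dp[5][6] = 4

4


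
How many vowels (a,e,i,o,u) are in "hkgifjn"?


Input: hkgifjn
Checking each character:
  'h' at position 0: consonant
  'k' at position 1: consonant
  'g' at position 2: consonant
  'i' at position 3: vowel (running total: 1)
  'f' at position 4: consonant
  'j' at position 5: consonant
  'n' at position 6: consonant
Total vowels: 1

1


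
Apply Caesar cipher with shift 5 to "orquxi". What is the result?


Caesar cipher: shift "orquxi" by 5
  'o' (pos 14) + 5 = pos 19 = 't'
  'r' (pos 17) + 5 = pos 22 = 'w'
  'q' (pos 16) + 5 = pos 21 = 'v'
  'u' (pos 20) + 5 = pos 25 = 'z'
  'x' (pos 23) + 5 = pos 2 = 'c'
  'i' (pos 8) + 5 = pos 13 = 'n'
Result: twvzcn

twvzcn


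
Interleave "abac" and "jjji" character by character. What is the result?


Interleaving "abac" and "jjji":
  Position 0: 'a' from first, 'j' from second => "aj"
  Position 1: 'b' from first, 'j' from second => "bj"
  Position 2: 'a' from first, 'j' from second => "aj"
  Position 3: 'c' from first, 'i' from second => "ci"
Result: ajbjajci

ajbjajci


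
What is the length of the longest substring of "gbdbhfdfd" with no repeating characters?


Input: "gbdbhfdfd"
Sliding window (track last position of each char):
  Position 0 ('g'): window [0,0] length 1 -- new best
  Position 1 ('b'): window [0,1] length 2 -- new best
  Position 2 ('d'): window [0,2] length 3 -- new best
  Position 3 ('b'): repeat (last at 1), move window start to 2
  Position 3 ('b'): window [2,3] length 2
  Position 4 ('h'): window [2,4] length 3
  Position 5 ('f'): window [2,5] length 4 -- new best
  Position 6 ('d'): repeat (last at 2), move window start to 3
  Position 6 ('d'): window [3,6] length 4
  Position 7 ('f'): repeat (last at 5), move window start to 6
  Position 7 ('f'): window [6,7] length 2
  Position 8 ('d'): repeat (last at 6), move window start to 7
  Position 8 ('d'): window [7,8] length 2
Longest substring with no repeats: "dbhf" with length 4

4


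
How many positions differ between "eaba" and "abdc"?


Comparing "eaba" and "abdc" position by position:
  Position 0: 'e' vs 'a' => DIFFER
  Position 1: 'a' vs 'b' => DIFFER
  Position 2: 'b' vs 'd' => DIFFER
  Position 3: 'a' vs 'c' => DIFFER
Positions that differ: 4

4


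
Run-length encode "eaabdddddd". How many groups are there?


Input: eaabdddddd
Scanning for consecutive runs:
  Group 1: 'e' x 1 (positions 0-0)
  Group 2: 'a' x 2 (positions 1-2)
  Group 3: 'b' x 1 (positions 3-3)
  Group 4: 'd' x 6 (positions 4-9)
Total groups: 4

4


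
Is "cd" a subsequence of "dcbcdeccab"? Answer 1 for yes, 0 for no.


Check if "cd" is a subsequence of "dcbcdeccab"
Greedy scan:
  Position 0 ('d'): no match needed
  Position 1 ('c'): matches sub[0] = 'c'
  Position 2 ('b'): no match needed
  Position 3 ('c'): no match needed
  Position 4 ('d'): matches sub[1] = 'd'
  Position 5 ('e'): no match needed
  Position 6 ('c'): no match needed
  Position 7 ('c'): no match needed
  Position 8 ('a'): no match needed
  Position 9 ('b'): no match needed
All 2 characters matched => is a subsequence

1


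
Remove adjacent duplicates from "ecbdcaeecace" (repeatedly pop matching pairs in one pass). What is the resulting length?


Input: ecbdcaeecace
Stack-based adjacent duplicate removal:
  Read 'e': push. Stack: e
  Read 'c': push. Stack: ec
  Read 'b': push. Stack: ecb
  Read 'd': push. Stack: ecbd
  Read 'c': push. Stack: ecbdc
  Read 'a': push. Stack: ecbdca
  Read 'e': push. Stack: ecbdcae
  Read 'e': matches stack top 'e' => pop. Stack: ecbdca
  Read 'c': push. Stack: ecbdcac
  Read 'a': push. Stack: ecbdcaca
  Read 'c': push. Stack: ecbdcacac
  Read 'e': push. Stack: ecbdcacace
Final stack: "ecbdcacace" (length 10)

10


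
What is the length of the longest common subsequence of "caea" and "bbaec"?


LCS of "caea" and "bbaec"
DP table:
           b    b    a    e    c
      0    0    0    0    0    0
  c   0    0    0    0    0    1
  a   0    0    0    1    1    1
  e   0    0    0    1    2    2
  a   0    0    0    1    2    2
LCS length = dp[4][5] = 2

2


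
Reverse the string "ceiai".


Input: ceiai
Reading characters right to left:
  Position 4: 'i'
  Position 3: 'a'
  Position 2: 'i'
  Position 1: 'e'
  Position 0: 'c'
Reversed: iaiec

iaiec


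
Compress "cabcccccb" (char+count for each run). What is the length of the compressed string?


Input: cabcccccb
Runs:
  'c' x 1 => "c1"
  'a' x 1 => "a1"
  'b' x 1 => "b1"
  'c' x 5 => "c5"
  'b' x 1 => "b1"
Compressed: "c1a1b1c5b1"
Compressed length: 10

10


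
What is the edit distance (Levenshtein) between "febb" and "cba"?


Computing edit distance: "febb" -> "cba"
DP table:
           c    b    a
      0    1    2    3
  f   1    1    2    3
  e   2    2    2    3
  b   3    3    2    3
  b   4    4    3    3
Edit distance = dp[4][3] = 3

3


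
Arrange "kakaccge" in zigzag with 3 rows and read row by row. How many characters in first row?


Zigzag "kakaccge" into 3 rows:
Placing characters:
  'k' => row 0
  'a' => row 1
  'k' => row 2
  'a' => row 1
  'c' => row 0
  'c' => row 1
  'g' => row 2
  'e' => row 1
Rows:
  Row 0: "kc"
  Row 1: "aace"
  Row 2: "kg"
First row length: 2

2


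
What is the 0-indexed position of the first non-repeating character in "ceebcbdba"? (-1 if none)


Input: ceebcbdba
Character frequencies:
  'a': 1
  'b': 3
  'c': 2
  'd': 1
  'e': 2
Scanning left to right for freq == 1:
  Position 0 ('c'): freq=2, skip
  Position 1 ('e'): freq=2, skip
  Position 2 ('e'): freq=2, skip
  Position 3 ('b'): freq=3, skip
  Position 4 ('c'): freq=2, skip
  Position 5 ('b'): freq=3, skip
  Position 6 ('d'): unique! => answer = 6

6


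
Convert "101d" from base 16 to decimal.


Input: "101d" in base 16
Positional expansion:
  Digit '1' (value 1) x 16^3 = 4096
  Digit '0' (value 0) x 16^2 = 0
  Digit '1' (value 1) x 16^1 = 16
  Digit 'd' (value 13) x 16^0 = 13
Sum = 4125

4125


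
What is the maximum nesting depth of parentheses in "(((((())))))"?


Input: "(((((())))))"
Tracking depth:
  Position 0 '(': depth becomes 1
  Position 1 '(': depth becomes 2
  Position 2 '(': depth becomes 3
  Position 3 '(': depth becomes 4
  Position 4 '(': depth becomes 5
  Position 5 '(': depth becomes 6
  Position 6 ')': depth becomes 5
  Position 7 ')': depth becomes 4
  Position 8 ')': depth becomes 3
  Position 9 ')': depth becomes 2
  Position 10 ')': depth becomes 1
  Position 11 ')': depth becomes 0
Maximum depth reached: 6

6


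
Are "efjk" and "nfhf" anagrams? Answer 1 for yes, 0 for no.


Strings: "efjk", "nfhf"
Sorted first:  efjk
Sorted second: ffhn
Differ at position 0: 'e' vs 'f' => not anagrams

0


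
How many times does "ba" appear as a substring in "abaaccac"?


Searching for "ba" in "abaaccac"
Scanning each position:
  Position 0: "ab" => no
  Position 1: "ba" => MATCH
  Position 2: "aa" => no
  Position 3: "ac" => no
  Position 4: "cc" => no
  Position 5: "ca" => no
  Position 6: "ac" => no
Total occurrences: 1

1


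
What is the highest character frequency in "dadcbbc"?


Input: dadcbbc
Character counts:
  'a': 1
  'b': 2
  'c': 2
  'd': 2
Maximum frequency: 2

2


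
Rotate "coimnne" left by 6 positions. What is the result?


Input: "coimnne", rotate left by 6
First 6 characters: "coimnn"
Remaining characters: "e"
Concatenate remaining + first: "e" + "coimnn" = "ecoimnn"

ecoimnn


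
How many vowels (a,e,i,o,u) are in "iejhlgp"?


Input: iejhlgp
Checking each character:
  'i' at position 0: vowel (running total: 1)
  'e' at position 1: vowel (running total: 2)
  'j' at position 2: consonant
  'h' at position 3: consonant
  'l' at position 4: consonant
  'g' at position 5: consonant
  'p' at position 6: consonant
Total vowels: 2

2


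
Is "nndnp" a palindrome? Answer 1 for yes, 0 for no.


Input: nndnp
Reversed: pndnn
  Compare pos 0 ('n') with pos 4 ('p'): MISMATCH
  Compare pos 1 ('n') with pos 3 ('n'): match
Result: not a palindrome

0


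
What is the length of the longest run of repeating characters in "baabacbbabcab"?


Input: "baabacbbabcab"
Scanning for longest run:
  Position 1 ('a'): new char, reset run to 1
  Position 2 ('a'): continues run of 'a', length=2
  Position 3 ('b'): new char, reset run to 1
  Position 4 ('a'): new char, reset run to 1
  Position 5 ('c'): new char, reset run to 1
  Position 6 ('b'): new char, reset run to 1
  Position 7 ('b'): continues run of 'b', length=2
  Position 8 ('a'): new char, reset run to 1
  Position 9 ('b'): new char, reset run to 1
  Position 10 ('c'): new char, reset run to 1
  Position 11 ('a'): new char, reset run to 1
  Position 12 ('b'): new char, reset run to 1
Longest run: 'a' with length 2

2


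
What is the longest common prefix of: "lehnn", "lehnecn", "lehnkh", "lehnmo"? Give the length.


Words: lehnn, lehnecn, lehnkh, lehnmo
  Position 0: all 'l' => match
  Position 1: all 'e' => match
  Position 2: all 'h' => match
  Position 3: all 'n' => match
  Position 4: ('n', 'e', 'k', 'm') => mismatch, stop
LCP = "lehn" (length 4)

4


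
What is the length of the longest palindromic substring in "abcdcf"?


Input: "abcdcf"
Checking substrings for palindromes:
  [2:5] "cdc" (len 3) => palindrome
Longest palindromic substring: "cdc" with length 3

3


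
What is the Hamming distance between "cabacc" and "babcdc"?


Comparing "cabacc" and "babcdc" position by position:
  Position 0: 'c' vs 'b' => differ
  Position 1: 'a' vs 'a' => same
  Position 2: 'b' vs 'b' => same
  Position 3: 'a' vs 'c' => differ
  Position 4: 'c' vs 'd' => differ
  Position 5: 'c' vs 'c' => same
Total differences (Hamming distance): 3

3


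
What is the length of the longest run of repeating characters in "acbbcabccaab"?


Input: "acbbcabccaab"
Scanning for longest run:
  Position 1 ('c'): new char, reset run to 1
  Position 2 ('b'): new char, reset run to 1
  Position 3 ('b'): continues run of 'b', length=2
  Position 4 ('c'): new char, reset run to 1
  Position 5 ('a'): new char, reset run to 1
  Position 6 ('b'): new char, reset run to 1
  Position 7 ('c'): new char, reset run to 1
  Position 8 ('c'): continues run of 'c', length=2
  Position 9 ('a'): new char, reset run to 1
  Position 10 ('a'): continues run of 'a', length=2
  Position 11 ('b'): new char, reset run to 1
Longest run: 'b' with length 2

2


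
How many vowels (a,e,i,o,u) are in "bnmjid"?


Input: bnmjid
Checking each character:
  'b' at position 0: consonant
  'n' at position 1: consonant
  'm' at position 2: consonant
  'j' at position 3: consonant
  'i' at position 4: vowel (running total: 1)
  'd' at position 5: consonant
Total vowels: 1

1


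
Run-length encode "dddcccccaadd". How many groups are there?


Input: dddcccccaadd
Scanning for consecutive runs:
  Group 1: 'd' x 3 (positions 0-2)
  Group 2: 'c' x 5 (positions 3-7)
  Group 3: 'a' x 2 (positions 8-9)
  Group 4: 'd' x 2 (positions 10-11)
Total groups: 4

4


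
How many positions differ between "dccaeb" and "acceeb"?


Comparing "dccaeb" and "acceeb" position by position:
  Position 0: 'd' vs 'a' => DIFFER
  Position 1: 'c' vs 'c' => same
  Position 2: 'c' vs 'c' => same
  Position 3: 'a' vs 'e' => DIFFER
  Position 4: 'e' vs 'e' => same
  Position 5: 'b' vs 'b' => same
Positions that differ: 2

2


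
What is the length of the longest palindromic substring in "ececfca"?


Input: "ececfca"
Checking substrings for palindromes:
  [0:3] "ece" (len 3) => palindrome
  [1:4] "cec" (len 3) => palindrome
  [3:6] "cfc" (len 3) => palindrome
Longest palindromic substring: "ece" with length 3

3


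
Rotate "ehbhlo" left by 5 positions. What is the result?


Input: "ehbhlo", rotate left by 5
First 5 characters: "ehbhl"
Remaining characters: "o"
Concatenate remaining + first: "o" + "ehbhl" = "oehbhl"

oehbhl


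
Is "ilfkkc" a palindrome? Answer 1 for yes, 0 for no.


Input: ilfkkc
Reversed: ckkfli
  Compare pos 0 ('i') with pos 5 ('c'): MISMATCH
  Compare pos 1 ('l') with pos 4 ('k'): MISMATCH
  Compare pos 2 ('f') with pos 3 ('k'): MISMATCH
Result: not a palindrome

0


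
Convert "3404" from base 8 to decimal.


Input: "3404" in base 8
Positional expansion:
  Digit '3' (value 3) x 8^3 = 1536
  Digit '4' (value 4) x 8^2 = 256
  Digit '0' (value 0) x 8^1 = 0
  Digit '4' (value 4) x 8^0 = 4
Sum = 1796

1796


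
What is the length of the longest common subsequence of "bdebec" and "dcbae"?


LCS of "bdebec" and "dcbae"
DP table:
           d    c    b    a    e
      0    0    0    0    0    0
  b   0    0    0    1    1    1
  d   0    1    1    1    1    1
  e   0    1    1    1    1    2
  b   0    1    1    2    2    2
  e   0    1    1    2    2    3
  c   0    1    2    2    2    3
LCS length = dp[6][5] = 3

3


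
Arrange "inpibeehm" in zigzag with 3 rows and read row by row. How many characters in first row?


Zigzag "inpibeehm" into 3 rows:
Placing characters:
  'i' => row 0
  'n' => row 1
  'p' => row 2
  'i' => row 1
  'b' => row 0
  'e' => row 1
  'e' => row 2
  'h' => row 1
  'm' => row 0
Rows:
  Row 0: "ibm"
  Row 1: "nieh"
  Row 2: "pe"
First row length: 3

3


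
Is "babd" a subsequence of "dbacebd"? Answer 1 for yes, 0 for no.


Check if "babd" is a subsequence of "dbacebd"
Greedy scan:
  Position 0 ('d'): no match needed
  Position 1 ('b'): matches sub[0] = 'b'
  Position 2 ('a'): matches sub[1] = 'a'
  Position 3 ('c'): no match needed
  Position 4 ('e'): no match needed
  Position 5 ('b'): matches sub[2] = 'b'
  Position 6 ('d'): matches sub[3] = 'd'
All 4 characters matched => is a subsequence

1


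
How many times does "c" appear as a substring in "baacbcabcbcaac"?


Searching for "c" in "baacbcabcbcaac"
Scanning each position:
  Position 0: "b" => no
  Position 1: "a" => no
  Position 2: "a" => no
  Position 3: "c" => MATCH
  Position 4: "b" => no
  Position 5: "c" => MATCH
  Position 6: "a" => no
  Position 7: "b" => no
  Position 8: "c" => MATCH
  Position 9: "b" => no
  Position 10: "c" => MATCH
  Position 11: "a" => no
  Position 12: "a" => no
  Position 13: "c" => MATCH
Total occurrences: 5

5


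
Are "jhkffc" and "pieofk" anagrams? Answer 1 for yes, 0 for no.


Strings: "jhkffc", "pieofk"
Sorted first:  cffhjk
Sorted second: efikop
Differ at position 0: 'c' vs 'e' => not anagrams

0


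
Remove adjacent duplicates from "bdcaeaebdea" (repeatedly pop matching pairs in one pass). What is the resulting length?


Input: bdcaeaebdea
Stack-based adjacent duplicate removal:
  Read 'b': push. Stack: b
  Read 'd': push. Stack: bd
  Read 'c': push. Stack: bdc
  Read 'a': push. Stack: bdca
  Read 'e': push. Stack: bdcae
  Read 'a': push. Stack: bdcaea
  Read 'e': push. Stack: bdcaeae
  Read 'b': push. Stack: bdcaeaeb
  Read 'd': push. Stack: bdcaeaebd
  Read 'e': push. Stack: bdcaeaebde
  Read 'a': push. Stack: bdcaeaebdea
Final stack: "bdcaeaebdea" (length 11)

11


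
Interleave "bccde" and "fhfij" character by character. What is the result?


Interleaving "bccde" and "fhfij":
  Position 0: 'b' from first, 'f' from second => "bf"
  Position 1: 'c' from first, 'h' from second => "ch"
  Position 2: 'c' from first, 'f' from second => "cf"
  Position 3: 'd' from first, 'i' from second => "di"
  Position 4: 'e' from first, 'j' from second => "ej"
Result: bfchcfdiej

bfchcfdiej


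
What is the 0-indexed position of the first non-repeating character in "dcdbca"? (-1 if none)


Input: dcdbca
Character frequencies:
  'a': 1
  'b': 1
  'c': 2
  'd': 2
Scanning left to right for freq == 1:
  Position 0 ('d'): freq=2, skip
  Position 1 ('c'): freq=2, skip
  Position 2 ('d'): freq=2, skip
  Position 3 ('b'): unique! => answer = 3

3


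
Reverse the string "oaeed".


Input: oaeed
Reading characters right to left:
  Position 4: 'd'
  Position 3: 'e'
  Position 2: 'e'
  Position 1: 'a'
  Position 0: 'o'
Reversed: deeao

deeao


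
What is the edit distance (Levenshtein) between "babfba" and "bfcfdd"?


Computing edit distance: "babfba" -> "bfcfdd"
DP table:
           b    f    c    f    d    d
      0    1    2    3    4    5    6
  b   1    0    1    2    3    4    5
  a   2    1    1    2    3    4    5
  b   3    2    2    2    3    4    5
  f   4    3    2    3    2    3    4
  b   5    4    3    3    3    3    4
  a   6    5    4    4    4    4    4
Edit distance = dp[6][6] = 4

4


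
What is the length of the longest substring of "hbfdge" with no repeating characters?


Input: "hbfdge"
Sliding window (track last position of each char):
  Position 0 ('h'): window [0,0] length 1 -- new best
  Position 1 ('b'): window [0,1] length 2 -- new best
  Position 2 ('f'): window [0,2] length 3 -- new best
  Position 3 ('d'): window [0,3] length 4 -- new best
  Position 4 ('g'): window [0,4] length 5 -- new best
  Position 5 ('e'): window [0,5] length 6 -- new best
Longest substring with no repeats: "hbfdge" with length 6

6


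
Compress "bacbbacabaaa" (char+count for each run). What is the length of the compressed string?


Input: bacbbacabaaa
Runs:
  'b' x 1 => "b1"
  'a' x 1 => "a1"
  'c' x 1 => "c1"
  'b' x 2 => "b2"
  'a' x 1 => "a1"
  'c' x 1 => "c1"
  'a' x 1 => "a1"
  'b' x 1 => "b1"
  'a' x 3 => "a3"
Compressed: "b1a1c1b2a1c1a1b1a3"
Compressed length: 18

18


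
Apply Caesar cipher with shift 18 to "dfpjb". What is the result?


Caesar cipher: shift "dfpjb" by 18
  'd' (pos 3) + 18 = pos 21 = 'v'
  'f' (pos 5) + 18 = pos 23 = 'x'
  'p' (pos 15) + 18 = pos 7 = 'h'
  'j' (pos 9) + 18 = pos 1 = 'b'
  'b' (pos 1) + 18 = pos 19 = 't'
Result: vxhbt

vxhbt


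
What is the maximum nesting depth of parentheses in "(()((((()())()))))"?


Input: "(()((((()())()))))"
Tracking depth:
  Position 0 '(': depth becomes 1
  Position 1 '(': depth becomes 2
  Position 2 ')': depth becomes 1
  Position 3 '(': depth becomes 2
  Position 4 '(': depth becomes 3
  Position 5 '(': depth becomes 4
  Position 6 '(': depth becomes 5
  Position 7 '(': depth becomes 6
  Position 8 ')': depth becomes 5
  Position 9 '(': depth becomes 6
  Position 10 ')': depth becomes 5
  Position 11 ')': depth becomes 4
  Position 12 '(': depth becomes 5
  Position 13 ')': depth becomes 4
  Position 14 ')': depth becomes 3
  Position 15 ')': depth becomes 2
  Position 16 ')': depth becomes 1
  Position 17 ')': depth becomes 0
Maximum depth reached: 6

6


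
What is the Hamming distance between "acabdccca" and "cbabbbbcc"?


Comparing "acabdccca" and "cbabbbbcc" position by position:
  Position 0: 'a' vs 'c' => differ
  Position 1: 'c' vs 'b' => differ
  Position 2: 'a' vs 'a' => same
  Position 3: 'b' vs 'b' => same
  Position 4: 'd' vs 'b' => differ
  Position 5: 'c' vs 'b' => differ
  Position 6: 'c' vs 'b' => differ
  Position 7: 'c' vs 'c' => same
  Position 8: 'a' vs 'c' => differ
Total differences (Hamming distance): 6

6


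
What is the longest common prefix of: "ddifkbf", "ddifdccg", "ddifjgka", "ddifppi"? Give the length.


Words: ddifkbf, ddifdccg, ddifjgka, ddifppi
  Position 0: all 'd' => match
  Position 1: all 'd' => match
  Position 2: all 'i' => match
  Position 3: all 'f' => match
  Position 4: ('k', 'd', 'j', 'p') => mismatch, stop
LCP = "ddif" (length 4)

4


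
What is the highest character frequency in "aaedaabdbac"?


Input: aaedaabdbac
Character counts:
  'a': 5
  'b': 2
  'c': 1
  'd': 2
  'e': 1
Maximum frequency: 5

5


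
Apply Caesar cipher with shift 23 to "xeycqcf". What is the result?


Caesar cipher: shift "xeycqcf" by 23
  'x' (pos 23) + 23 = pos 20 = 'u'
  'e' (pos 4) + 23 = pos 1 = 'b'
  'y' (pos 24) + 23 = pos 21 = 'v'
  'c' (pos 2) + 23 = pos 25 = 'z'
  'q' (pos 16) + 23 = pos 13 = 'n'
  'c' (pos 2) + 23 = pos 25 = 'z'
  'f' (pos 5) + 23 = pos 2 = 'c'
Result: ubvznzc

ubvznzc


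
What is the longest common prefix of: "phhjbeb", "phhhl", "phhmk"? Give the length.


Words: phhjbeb, phhhl, phhmk
  Position 0: all 'p' => match
  Position 1: all 'h' => match
  Position 2: all 'h' => match
  Position 3: ('j', 'h', 'm') => mismatch, stop
LCP = "phh" (length 3)

3


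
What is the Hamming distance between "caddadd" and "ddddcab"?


Comparing "caddadd" and "ddddcab" position by position:
  Position 0: 'c' vs 'd' => differ
  Position 1: 'a' vs 'd' => differ
  Position 2: 'd' vs 'd' => same
  Position 3: 'd' vs 'd' => same
  Position 4: 'a' vs 'c' => differ
  Position 5: 'd' vs 'a' => differ
  Position 6: 'd' vs 'b' => differ
Total differences (Hamming distance): 5

5


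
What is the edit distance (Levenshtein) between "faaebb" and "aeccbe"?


Computing edit distance: "faaebb" -> "aeccbe"
DP table:
           a    e    c    c    b    e
      0    1    2    3    4    5    6
  f   1    1    2    3    4    5    6
  a   2    1    2    3    4    5    6
  a   3    2    2    3    4    5    6
  e   4    3    2    3    4    5    5
  b   5    4    3    3    4    4    5
  b   6    5    4    4    4    4    5
Edit distance = dp[6][6] = 5

5


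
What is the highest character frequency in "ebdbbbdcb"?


Input: ebdbbbdcb
Character counts:
  'b': 5
  'c': 1
  'd': 2
  'e': 1
Maximum frequency: 5

5


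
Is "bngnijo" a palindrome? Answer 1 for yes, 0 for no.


Input: bngnijo
Reversed: ojingnb
  Compare pos 0 ('b') with pos 6 ('o'): MISMATCH
  Compare pos 1 ('n') with pos 5 ('j'): MISMATCH
  Compare pos 2 ('g') with pos 4 ('i'): MISMATCH
Result: not a palindrome

0


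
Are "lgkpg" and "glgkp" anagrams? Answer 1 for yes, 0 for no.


Strings: "lgkpg", "glgkp"
Sorted first:  ggklp
Sorted second: ggklp
Sorted forms match => anagrams

1


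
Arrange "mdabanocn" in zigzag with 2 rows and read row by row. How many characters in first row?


Zigzag "mdabanocn" into 2 rows:
Placing characters:
  'm' => row 0
  'd' => row 1
  'a' => row 0
  'b' => row 1
  'a' => row 0
  'n' => row 1
  'o' => row 0
  'c' => row 1
  'n' => row 0
Rows:
  Row 0: "maaon"
  Row 1: "dbnc"
First row length: 5

5


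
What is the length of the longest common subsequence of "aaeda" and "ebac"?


LCS of "aaeda" and "ebac"
DP table:
           e    b    a    c
      0    0    0    0    0
  a   0    0    0    1    1
  a   0    0    0    1    1
  e   0    1    1    1    1
  d   0    1    1    1    1
  a   0    1    1    2    2
LCS length = dp[5][4] = 2

2


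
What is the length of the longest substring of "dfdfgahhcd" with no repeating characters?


Input: "dfdfgahhcd"
Sliding window (track last position of each char):
  Position 0 ('d'): window [0,0] length 1 -- new best
  Position 1 ('f'): window [0,1] length 2 -- new best
  Position 2 ('d'): repeat (last at 0), move window start to 1
  Position 2 ('d'): window [1,2] length 2
  Position 3 ('f'): repeat (last at 1), move window start to 2
  Position 3 ('f'): window [2,3] length 2
  Position 4 ('g'): window [2,4] length 3 -- new best
  Position 5 ('a'): window [2,5] length 4 -- new best
  Position 6 ('h'): window [2,6] length 5 -- new best
  Position 7 ('h'): repeat (last at 6), move window start to 7
  Position 7 ('h'): window [7,7] length 1
  Position 8 ('c'): window [7,8] length 2
  Position 9 ('d'): window [7,9] length 3
Longest substring with no repeats: "dfgah" with length 5

5


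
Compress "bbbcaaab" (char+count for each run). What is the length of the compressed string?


Input: bbbcaaab
Runs:
  'b' x 3 => "b3"
  'c' x 1 => "c1"
  'a' x 3 => "a3"
  'b' x 1 => "b1"
Compressed: "b3c1a3b1"
Compressed length: 8

8


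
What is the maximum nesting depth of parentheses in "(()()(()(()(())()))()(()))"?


Input: "(()()(()(()(())()))()(()))"
Tracking depth:
  Position 0 '(': depth becomes 1
  Position 1 '(': depth becomes 2
  Position 2 ')': depth becomes 1
  Position 3 '(': depth becomes 2
  Position 4 ')': depth becomes 1
  Position 5 '(': depth becomes 2
  Position 6 '(': depth becomes 3
  Position 7 ')': depth becomes 2
  Position 8 '(': depth becomes 3
  Position 9 '(': depth becomes 4
  Position 10 ')': depth becomes 3
  Position 11 '(': depth becomes 4
  Position 12 '(': depth becomes 5
  Position 13 ')': depth becomes 4
  Position 14 ')': depth becomes 3
  Position 15 '(': depth becomes 4
  Position 16 ')': depth becomes 3
  Position 17 ')': depth becomes 2
  Position 18 ')': depth becomes 1
  Position 19 '(': depth becomes 2
  Position 20 ')': depth becomes 1
  Position 21 '(': depth becomes 2
  Position 22 '(': depth becomes 3
  Position 23 ')': depth becomes 2
  Position 24 ')': depth becomes 1
  Position 25 ')': depth becomes 0
Maximum depth reached: 5

5


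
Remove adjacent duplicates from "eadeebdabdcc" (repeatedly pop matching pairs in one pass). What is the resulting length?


Input: eadeebdabdcc
Stack-based adjacent duplicate removal:
  Read 'e': push. Stack: e
  Read 'a': push. Stack: ea
  Read 'd': push. Stack: ead
  Read 'e': push. Stack: eade
  Read 'e': matches stack top 'e' => pop. Stack: ead
  Read 'b': push. Stack: eadb
  Read 'd': push. Stack: eadbd
  Read 'a': push. Stack: eadbda
  Read 'b': push. Stack: eadbdab
  Read 'd': push. Stack: eadbdabd
  Read 'c': push. Stack: eadbdabdc
  Read 'c': matches stack top 'c' => pop. Stack: eadbdabd
Final stack: "eadbdabd" (length 8)

8


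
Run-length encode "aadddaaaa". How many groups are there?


Input: aadddaaaa
Scanning for consecutive runs:
  Group 1: 'a' x 2 (positions 0-1)
  Group 2: 'd' x 3 (positions 2-4)
  Group 3: 'a' x 4 (positions 5-8)
Total groups: 3

3


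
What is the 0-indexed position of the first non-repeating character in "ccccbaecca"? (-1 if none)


Input: ccccbaecca
Character frequencies:
  'a': 2
  'b': 1
  'c': 6
  'e': 1
Scanning left to right for freq == 1:
  Position 0 ('c'): freq=6, skip
  Position 1 ('c'): freq=6, skip
  Position 2 ('c'): freq=6, skip
  Position 3 ('c'): freq=6, skip
  Position 4 ('b'): unique! => answer = 4

4


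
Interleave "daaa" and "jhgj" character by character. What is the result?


Interleaving "daaa" and "jhgj":
  Position 0: 'd' from first, 'j' from second => "dj"
  Position 1: 'a' from first, 'h' from second => "ah"
  Position 2: 'a' from first, 'g' from second => "ag"
  Position 3: 'a' from first, 'j' from second => "aj"
Result: djahagaj

djahagaj


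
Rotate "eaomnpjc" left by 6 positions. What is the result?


Input: "eaomnpjc", rotate left by 6
First 6 characters: "eaomnp"
Remaining characters: "jc"
Concatenate remaining + first: "jc" + "eaomnp" = "jceaomnp"

jceaomnp


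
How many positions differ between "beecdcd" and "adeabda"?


Comparing "beecdcd" and "adeabda" position by position:
  Position 0: 'b' vs 'a' => DIFFER
  Position 1: 'e' vs 'd' => DIFFER
  Position 2: 'e' vs 'e' => same
  Position 3: 'c' vs 'a' => DIFFER
  Position 4: 'd' vs 'b' => DIFFER
  Position 5: 'c' vs 'd' => DIFFER
  Position 6: 'd' vs 'a' => DIFFER
Positions that differ: 6

6


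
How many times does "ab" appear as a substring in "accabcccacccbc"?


Searching for "ab" in "accabcccacccbc"
Scanning each position:
  Position 0: "ac" => no
  Position 1: "cc" => no
  Position 2: "ca" => no
  Position 3: "ab" => MATCH
  Position 4: "bc" => no
  Position 5: "cc" => no
  Position 6: "cc" => no
  Position 7: "ca" => no
  Position 8: "ac" => no
  Position 9: "cc" => no
  Position 10: "cc" => no
  Position 11: "cb" => no
  Position 12: "bc" => no
Total occurrences: 1

1


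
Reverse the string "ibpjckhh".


Input: ibpjckhh
Reading characters right to left:
  Position 7: 'h'
  Position 6: 'h'
  Position 5: 'k'
  Position 4: 'c'
  Position 3: 'j'
  Position 2: 'p'
  Position 1: 'b'
  Position 0: 'i'
Reversed: hhkcjpbi

hhkcjpbi


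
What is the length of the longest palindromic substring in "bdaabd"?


Input: "bdaabd"
Checking substrings for palindromes:
  [2:4] "aa" (len 2) => palindrome
Longest palindromic substring: "aa" with length 2

2


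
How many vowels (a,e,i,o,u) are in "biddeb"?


Input: biddeb
Checking each character:
  'b' at position 0: consonant
  'i' at position 1: vowel (running total: 1)
  'd' at position 2: consonant
  'd' at position 3: consonant
  'e' at position 4: vowel (running total: 2)
  'b' at position 5: consonant
Total vowels: 2

2


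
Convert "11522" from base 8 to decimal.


Input: "11522" in base 8
Positional expansion:
  Digit '1' (value 1) x 8^4 = 4096
  Digit '1' (value 1) x 8^3 = 512
  Digit '5' (value 5) x 8^2 = 320
  Digit '2' (value 2) x 8^1 = 16
  Digit '2' (value 2) x 8^0 = 2
Sum = 4946

4946


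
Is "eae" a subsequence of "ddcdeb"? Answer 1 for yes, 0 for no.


Check if "eae" is a subsequence of "ddcdeb"
Greedy scan:
  Position 0 ('d'): no match needed
  Position 1 ('d'): no match needed
  Position 2 ('c'): no match needed
  Position 3 ('d'): no match needed
  Position 4 ('e'): matches sub[0] = 'e'
  Position 5 ('b'): no match needed
Only matched 1/3 characters => not a subsequence

0


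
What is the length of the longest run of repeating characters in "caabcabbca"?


Input: "caabcabbca"
Scanning for longest run:
  Position 1 ('a'): new char, reset run to 1
  Position 2 ('a'): continues run of 'a', length=2
  Position 3 ('b'): new char, reset run to 1
  Position 4 ('c'): new char, reset run to 1
  Position 5 ('a'): new char, reset run to 1
  Position 6 ('b'): new char, reset run to 1
  Position 7 ('b'): continues run of 'b', length=2
  Position 8 ('c'): new char, reset run to 1
  Position 9 ('a'): new char, reset run to 1
Longest run: 'a' with length 2

2


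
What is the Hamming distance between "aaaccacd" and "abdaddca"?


Comparing "aaaccacd" and "abdaddca" position by position:
  Position 0: 'a' vs 'a' => same
  Position 1: 'a' vs 'b' => differ
  Position 2: 'a' vs 'd' => differ
  Position 3: 'c' vs 'a' => differ
  Position 4: 'c' vs 'd' => differ
  Position 5: 'a' vs 'd' => differ
  Position 6: 'c' vs 'c' => same
  Position 7: 'd' vs 'a' => differ
Total differences (Hamming distance): 6

6


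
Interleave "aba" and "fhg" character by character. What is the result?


Interleaving "aba" and "fhg":
  Position 0: 'a' from first, 'f' from second => "af"
  Position 1: 'b' from first, 'h' from second => "bh"
  Position 2: 'a' from first, 'g' from second => "ag"
Result: afbhag

afbhag


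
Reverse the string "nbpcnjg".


Input: nbpcnjg
Reading characters right to left:
  Position 6: 'g'
  Position 5: 'j'
  Position 4: 'n'
  Position 3: 'c'
  Position 2: 'p'
  Position 1: 'b'
  Position 0: 'n'
Reversed: gjncpbn

gjncpbn


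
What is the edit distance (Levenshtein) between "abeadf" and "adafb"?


Computing edit distance: "abeadf" -> "adafb"
DP table:
           a    d    a    f    b
      0    1    2    3    4    5
  a   1    0    1    2    3    4
  b   2    1    1    2    3    3
  e   3    2    2    2    3    4
  a   4    3    3    2    3    4
  d   5    4    3    3    3    4
  f   6    5    4    4    3    4
Edit distance = dp[6][5] = 4

4


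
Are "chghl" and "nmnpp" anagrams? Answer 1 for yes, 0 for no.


Strings: "chghl", "nmnpp"
Sorted first:  cghhl
Sorted second: mnnpp
Differ at position 0: 'c' vs 'm' => not anagrams

0


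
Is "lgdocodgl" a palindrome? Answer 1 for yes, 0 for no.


Input: lgdocodgl
Reversed: lgdocodgl
  Compare pos 0 ('l') with pos 8 ('l'): match
  Compare pos 1 ('g') with pos 7 ('g'): match
  Compare pos 2 ('d') with pos 6 ('d'): match
  Compare pos 3 ('o') with pos 5 ('o'): match
Result: palindrome

1


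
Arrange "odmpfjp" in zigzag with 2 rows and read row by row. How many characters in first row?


Zigzag "odmpfjp" into 2 rows:
Placing characters:
  'o' => row 0
  'd' => row 1
  'm' => row 0
  'p' => row 1
  'f' => row 0
  'j' => row 1
  'p' => row 0
Rows:
  Row 0: "omfp"
  Row 1: "dpj"
First row length: 4

4


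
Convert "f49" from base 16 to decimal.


Input: "f49" in base 16
Positional expansion:
  Digit 'f' (value 15) x 16^2 = 3840
  Digit '4' (value 4) x 16^1 = 64
  Digit '9' (value 9) x 16^0 = 9
Sum = 3913

3913


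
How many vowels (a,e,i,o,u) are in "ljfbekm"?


Input: ljfbekm
Checking each character:
  'l' at position 0: consonant
  'j' at position 1: consonant
  'f' at position 2: consonant
  'b' at position 3: consonant
  'e' at position 4: vowel (running total: 1)
  'k' at position 5: consonant
  'm' at position 6: consonant
Total vowels: 1

1


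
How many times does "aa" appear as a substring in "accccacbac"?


Searching for "aa" in "accccacbac"
Scanning each position:
  Position 0: "ac" => no
  Position 1: "cc" => no
  Position 2: "cc" => no
  Position 3: "cc" => no
  Position 4: "ca" => no
  Position 5: "ac" => no
  Position 6: "cb" => no
  Position 7: "ba" => no
  Position 8: "ac" => no
Total occurrences: 0

0


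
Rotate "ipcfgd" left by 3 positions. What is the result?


Input: "ipcfgd", rotate left by 3
First 3 characters: "ipc"
Remaining characters: "fgd"
Concatenate remaining + first: "fgd" + "ipc" = "fgdipc"

fgdipc


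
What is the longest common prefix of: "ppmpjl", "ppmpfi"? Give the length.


Words: ppmpjl, ppmpfi
  Position 0: all 'p' => match
  Position 1: all 'p' => match
  Position 2: all 'm' => match
  Position 3: all 'p' => match
  Position 4: ('j', 'f') => mismatch, stop
LCP = "ppmp" (length 4)

4


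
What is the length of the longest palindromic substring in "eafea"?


Input: "eafea"
Checking substrings for palindromes:
  No multi-char palindromic substrings found
Longest palindromic substring: "e" with length 1

1


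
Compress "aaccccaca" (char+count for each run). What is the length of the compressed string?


Input: aaccccaca
Runs:
  'a' x 2 => "a2"
  'c' x 4 => "c4"
  'a' x 1 => "a1"
  'c' x 1 => "c1"
  'a' x 1 => "a1"
Compressed: "a2c4a1c1a1"
Compressed length: 10

10


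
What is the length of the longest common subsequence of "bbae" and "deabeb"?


LCS of "bbae" and "deabeb"
DP table:
           d    e    a    b    e    b
      0    0    0    0    0    0    0
  b   0    0    0    0    1    1    1
  b   0    0    0    0    1    1    2
  a   0    0    0    1    1    1    2
  e   0    0    1    1    1    2    2
LCS length = dp[4][6] = 2

2


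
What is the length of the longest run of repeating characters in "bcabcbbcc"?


Input: "bcabcbbcc"
Scanning for longest run:
  Position 1 ('c'): new char, reset run to 1
  Position 2 ('a'): new char, reset run to 1
  Position 3 ('b'): new char, reset run to 1
  Position 4 ('c'): new char, reset run to 1
  Position 5 ('b'): new char, reset run to 1
  Position 6 ('b'): continues run of 'b', length=2
  Position 7 ('c'): new char, reset run to 1
  Position 8 ('c'): continues run of 'c', length=2
Longest run: 'b' with length 2

2


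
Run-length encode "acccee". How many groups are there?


Input: acccee
Scanning for consecutive runs:
  Group 1: 'a' x 1 (positions 0-0)
  Group 2: 'c' x 3 (positions 1-3)
  Group 3: 'e' x 2 (positions 4-5)
Total groups: 3

3


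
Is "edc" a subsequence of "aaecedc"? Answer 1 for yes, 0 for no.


Check if "edc" is a subsequence of "aaecedc"
Greedy scan:
  Position 0 ('a'): no match needed
  Position 1 ('a'): no match needed
  Position 2 ('e'): matches sub[0] = 'e'
  Position 3 ('c'): no match needed
  Position 4 ('e'): no match needed
  Position 5 ('d'): matches sub[1] = 'd'
  Position 6 ('c'): matches sub[2] = 'c'
All 3 characters matched => is a subsequence

1


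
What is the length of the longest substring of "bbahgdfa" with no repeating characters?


Input: "bbahgdfa"
Sliding window (track last position of each char):
  Position 0 ('b'): window [0,0] length 1 -- new best
  Position 1 ('b'): repeat (last at 0), move window start to 1
  Position 1 ('b'): window [1,1] length 1
  Position 2 ('a'): window [1,2] length 2 -- new best
  Position 3 ('h'): window [1,3] length 3 -- new best
  Position 4 ('g'): window [1,4] length 4 -- new best
  Position 5 ('d'): window [1,5] length 5 -- new best
  Position 6 ('f'): window [1,6] length 6 -- new best
  Position 7 ('a'): repeat (last at 2), move window start to 3
  Position 7 ('a'): window [3,7] length 5
Longest substring with no repeats: "bahgdf" with length 6

6


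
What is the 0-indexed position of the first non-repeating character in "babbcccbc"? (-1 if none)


Input: babbcccbc
Character frequencies:
  'a': 1
  'b': 4
  'c': 4
Scanning left to right for freq == 1:
  Position 0 ('b'): freq=4, skip
  Position 1 ('a'): unique! => answer = 1

1


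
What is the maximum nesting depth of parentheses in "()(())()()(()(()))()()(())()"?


Input: "()(())()()(()(()))()()(())()"
Tracking depth:
  Position 0 '(': depth becomes 1
  Position 1 ')': depth becomes 0
  Position 2 '(': depth becomes 1
  Position 3 '(': depth becomes 2
  Position 4 ')': depth becomes 1
  Position 5 ')': depth becomes 0
  Position 6 '(': depth becomes 1
  Position 7 ')': depth becomes 0
  Position 8 '(': depth becomes 1
  Position 9 ')': depth becomes 0
  Position 10 '(': depth becomes 1
  Position 11 '(': depth becomes 2
  Position 12 ')': depth becomes 1
  Position 13 '(': depth becomes 2
  Position 14 '(': depth becomes 3
  Position 15 ')': depth becomes 2
  Position 16 ')': depth becomes 1
  Position 17 ')': depth becomes 0
  Position 18 '(': depth becomes 1
  Position 19 ')': depth becomes 0
  Position 20 '(': depth becomes 1
  Position 21 ')': depth becomes 0
  Position 22 '(': depth becomes 1
  Position 23 '(': depth becomes 2
  Position 24 ')': depth becomes 1
  Position 25 ')': depth becomes 0
  Position 26 '(': depth becomes 1
  Position 27 ')': depth becomes 0
Maximum depth reached: 3

3


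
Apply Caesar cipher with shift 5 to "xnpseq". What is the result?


Caesar cipher: shift "xnpseq" by 5
  'x' (pos 23) + 5 = pos 2 = 'c'
  'n' (pos 13) + 5 = pos 18 = 's'
  'p' (pos 15) + 5 = pos 20 = 'u'
  's' (pos 18) + 5 = pos 23 = 'x'
  'e' (pos 4) + 5 = pos 9 = 'j'
  'q' (pos 16) + 5 = pos 21 = 'v'
Result: csuxjv

csuxjv


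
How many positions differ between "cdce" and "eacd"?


Comparing "cdce" and "eacd" position by position:
  Position 0: 'c' vs 'e' => DIFFER
  Position 1: 'd' vs 'a' => DIFFER
  Position 2: 'c' vs 'c' => same
  Position 3: 'e' vs 'd' => DIFFER
Positions that differ: 3

3


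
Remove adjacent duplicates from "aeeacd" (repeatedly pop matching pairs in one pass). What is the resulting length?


Input: aeeacd
Stack-based adjacent duplicate removal:
  Read 'a': push. Stack: a
  Read 'e': push. Stack: ae
  Read 'e': matches stack top 'e' => pop. Stack: a
  Read 'a': matches stack top 'a' => pop. Stack: (empty)
  Read 'c': push. Stack: c
  Read 'd': push. Stack: cd
Final stack: "cd" (length 2)

2
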